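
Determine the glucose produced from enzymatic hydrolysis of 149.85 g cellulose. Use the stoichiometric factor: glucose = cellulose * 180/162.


glucose = cellulose * 180/162
= 149.85 * 180/162
= 166.5000 g

166.5000 g


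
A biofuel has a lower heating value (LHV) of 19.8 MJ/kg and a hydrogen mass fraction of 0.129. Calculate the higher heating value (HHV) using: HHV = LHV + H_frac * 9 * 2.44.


HHV = LHV + H_frac * 9 * 2.44
= 19.8 + 0.129 * 9 * 2.44
= 22.6328 MJ/kg

22.6328 MJ/kg


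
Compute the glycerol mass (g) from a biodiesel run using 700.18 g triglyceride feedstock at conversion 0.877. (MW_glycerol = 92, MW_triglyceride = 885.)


glycerol = oil * conv * (92/885)
= 700.18 * 0.877 * 92 / 885
= 63.8343 g

63.8343 g


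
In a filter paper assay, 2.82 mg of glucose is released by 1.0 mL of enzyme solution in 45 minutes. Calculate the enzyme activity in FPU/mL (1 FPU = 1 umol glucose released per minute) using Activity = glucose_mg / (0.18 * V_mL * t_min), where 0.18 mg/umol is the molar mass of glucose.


Activity = glucose_mg / (0.18 mg/umol * V_mL * t_min)
= 2.82 / (0.18 * 1.0 * 45)
= 0.3481 FPU/mL

0.3481 FPU/mL


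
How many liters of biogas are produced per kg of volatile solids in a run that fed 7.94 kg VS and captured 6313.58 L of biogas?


Y = V / VS
= 6313.58 / 7.94
= 795.1612 L/kg VS

795.1612 L/kg VS


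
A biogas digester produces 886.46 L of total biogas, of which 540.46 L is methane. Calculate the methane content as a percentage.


CH4% = V_CH4 / V_total * 100
= 540.46 / 886.46 * 100
= 60.9683%

60.9683%


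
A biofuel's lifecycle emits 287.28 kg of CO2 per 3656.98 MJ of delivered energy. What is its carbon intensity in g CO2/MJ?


CI = CO2 * 1000 / E
= 287.28 * 1000 / 3656.98
= 78.5566 g CO2/MJ

78.5566 g CO2/MJ


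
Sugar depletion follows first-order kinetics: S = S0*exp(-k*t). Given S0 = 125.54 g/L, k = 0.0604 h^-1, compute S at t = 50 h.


S = S0 * exp(-k * t)
S = 125.54 * exp(-0.0604 * 50)
S = 6.1265 g/L

6.1265 g/L


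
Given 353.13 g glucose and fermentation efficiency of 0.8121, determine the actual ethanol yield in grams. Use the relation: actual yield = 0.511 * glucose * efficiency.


Actual ethanol: m = 0.511 * 353.13 * 0.8121
m = 146.5430 g

146.5430 g


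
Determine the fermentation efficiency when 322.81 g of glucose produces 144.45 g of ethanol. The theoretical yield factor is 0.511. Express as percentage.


Fermentation efficiency = (actual / (0.511 * glucose)) * 100
= (144.45 / (0.511 * 322.81)) * 100
= 87.5689%

87.5689%


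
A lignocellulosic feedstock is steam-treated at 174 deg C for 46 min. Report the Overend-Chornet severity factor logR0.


logR0 = log10(t * exp((T - 100) / 14.75))
= log10(46 * exp((174 - 100) / 14.75))
= 3.8416

3.8416


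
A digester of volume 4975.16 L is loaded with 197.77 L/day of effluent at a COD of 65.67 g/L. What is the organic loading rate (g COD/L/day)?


OLR = Q * S / V
= 197.77 * 65.67 / 4975.16
= 2.6105 g/L/day

2.6105 g/L/day


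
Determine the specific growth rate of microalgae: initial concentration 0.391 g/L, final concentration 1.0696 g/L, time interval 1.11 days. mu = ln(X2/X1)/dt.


mu = ln(X2/X1) / dt
= ln(1.0696/0.391) / 1.11
= 0.9066 per day

0.9066 per day


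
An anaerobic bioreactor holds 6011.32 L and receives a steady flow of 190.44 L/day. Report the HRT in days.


HRT = V / Q
= 6011.32 / 190.44
= 31.5654 days

31.5654 days


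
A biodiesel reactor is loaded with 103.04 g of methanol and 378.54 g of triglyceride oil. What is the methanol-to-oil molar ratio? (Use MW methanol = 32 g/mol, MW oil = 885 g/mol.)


Molar ratio = n_MeOH / n_oil = (MeOH/32) / (oil/885) = (MeOH * 885) / (32 * oil)
= (103.04 * 885) / (32 * 378.54)
= 7.5281

7.5281


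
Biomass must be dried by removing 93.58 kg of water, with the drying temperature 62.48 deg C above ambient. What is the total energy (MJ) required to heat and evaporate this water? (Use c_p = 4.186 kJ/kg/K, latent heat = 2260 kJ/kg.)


E = m_water * (4.186 * dT + 2260) / 1000
= 93.58 * (4.186 * 62.48 + 2260) / 1000
= 235.9658 MJ

235.9658 MJ


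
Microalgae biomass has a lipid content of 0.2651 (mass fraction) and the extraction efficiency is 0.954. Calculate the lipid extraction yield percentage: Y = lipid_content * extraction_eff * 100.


Y = lipid_content * extraction_eff * 100
= 0.2651 * 0.954 * 100
= 25.2905%

25.2905%


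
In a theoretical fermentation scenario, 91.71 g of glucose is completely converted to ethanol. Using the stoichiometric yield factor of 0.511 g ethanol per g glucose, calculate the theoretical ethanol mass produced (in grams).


Theoretical ethanol yield: m_EtOH = 0.511 * m_glucose
m_EtOH = 0.511 * 91.71 = 46.8638 g

46.8638 g


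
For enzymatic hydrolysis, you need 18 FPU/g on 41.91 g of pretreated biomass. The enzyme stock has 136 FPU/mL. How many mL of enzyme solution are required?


V = dosage * m_sub / activity
V = 18 * 41.91 / 136
V = 5.5469 mL

5.5469 mL


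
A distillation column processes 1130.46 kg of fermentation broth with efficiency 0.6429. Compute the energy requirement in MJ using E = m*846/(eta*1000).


E = m * 846 / (eta * 1000)
= 1130.46 * 846 / (0.6429 * 1000)
= 1487.5862 MJ

1487.5862 MJ


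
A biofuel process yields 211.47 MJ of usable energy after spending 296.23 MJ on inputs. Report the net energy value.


NEV = E_out - E_in
= 211.47 - 296.23
= -84.7600 MJ

-84.7600 MJ


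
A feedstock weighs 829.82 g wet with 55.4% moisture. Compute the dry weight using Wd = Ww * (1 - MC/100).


Wd = Ww * (1 - MC/100)
= 829.82 * (1 - 55.4/100)
= 370.0997 g

370.0997 g


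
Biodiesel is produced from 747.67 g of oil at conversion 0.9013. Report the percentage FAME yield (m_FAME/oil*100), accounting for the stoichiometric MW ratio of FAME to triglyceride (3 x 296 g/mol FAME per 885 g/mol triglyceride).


m_FAME = oil * conv * (3 * 296 / 885) = oil * conv * (888/885)
= 747.67 * 0.9013 * 888 / 885
= 676.1593 g
Y = m_FAME / oil * 100 = conv * (888/885) * 100
= 0.9013 * 888 / 885 * 100
= 90.44%

90.44%


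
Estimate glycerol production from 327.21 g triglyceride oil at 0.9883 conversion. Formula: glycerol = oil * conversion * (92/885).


glycerol = oil * conv * (92/885)
= 327.21 * 0.9883 * 92 / 885
= 33.6171 g

33.6171 g


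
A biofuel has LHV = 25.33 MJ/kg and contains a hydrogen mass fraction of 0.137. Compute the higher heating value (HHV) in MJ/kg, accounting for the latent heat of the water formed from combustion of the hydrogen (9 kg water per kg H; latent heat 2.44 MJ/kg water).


HHV = LHV + H_frac * 9 * 2.44
= 25.33 + 0.137 * 9 * 2.44
= 28.3385 MJ/kg

28.3385 MJ/kg


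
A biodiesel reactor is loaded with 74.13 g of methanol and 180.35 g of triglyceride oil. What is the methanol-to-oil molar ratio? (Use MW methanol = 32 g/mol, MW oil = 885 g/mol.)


Molar ratio = n_MeOH / n_oil = (MeOH/32) / (oil/885) = (MeOH * 885) / (32 * oil)
= (74.13 * 885) / (32 * 180.35)
= 11.3677

11.3677


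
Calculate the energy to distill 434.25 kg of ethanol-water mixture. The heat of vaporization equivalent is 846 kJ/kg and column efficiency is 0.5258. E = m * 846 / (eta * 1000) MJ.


E = m * 846 / (eta * 1000)
= 434.25 * 846 / (0.5258 * 1000)
= 698.6982 MJ

698.6982 MJ


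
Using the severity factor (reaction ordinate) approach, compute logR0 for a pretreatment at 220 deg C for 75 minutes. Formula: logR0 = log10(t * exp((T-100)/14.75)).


logR0 = log10(t * exp((T - 100) / 14.75))
= log10(75 * exp((220 - 100) / 14.75))
= 5.4083

5.4083


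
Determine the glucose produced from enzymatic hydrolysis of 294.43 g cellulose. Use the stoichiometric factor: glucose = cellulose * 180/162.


glucose = cellulose * 180/162
= 294.43 * 180/162
= 327.1444 g

327.1444 g


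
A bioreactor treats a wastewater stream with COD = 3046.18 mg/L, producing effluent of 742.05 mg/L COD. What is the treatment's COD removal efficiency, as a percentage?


eta = (COD_in - COD_out) / COD_in * 100
= (3046.18 - 742.05) / 3046.18 * 100
= 75.6400%

75.6400%


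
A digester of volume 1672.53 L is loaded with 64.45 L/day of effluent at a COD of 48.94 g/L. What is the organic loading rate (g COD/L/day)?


OLR = Q * S / V
= 64.45 * 48.94 / 1672.53
= 1.8859 g/L/day

1.8859 g/L/day


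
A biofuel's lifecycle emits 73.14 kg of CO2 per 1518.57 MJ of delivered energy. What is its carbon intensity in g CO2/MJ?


CI = CO2 * 1000 / E
= 73.14 * 1000 / 1518.57
= 48.1637 g CO2/MJ

48.1637 g CO2/MJ


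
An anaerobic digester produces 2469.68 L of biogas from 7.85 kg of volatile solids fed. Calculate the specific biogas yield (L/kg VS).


Y = V / VS
= 2469.68 / 7.85
= 314.6089 L/kg VS

314.6089 L/kg VS


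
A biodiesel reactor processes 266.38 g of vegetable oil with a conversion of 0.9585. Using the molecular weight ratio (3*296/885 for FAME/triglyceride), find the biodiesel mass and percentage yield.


m_FAME = oil * conv * (3 * 296 / 885) = oil * conv * (888/885)
= 266.38 * 0.9585 * 888 / 885
= 256.1907 g
Y = m_FAME / oil * 100 = conv * (888/885) * 100
= 0.9585 * 888 / 885 * 100
= 96.17%

256.1907 g FAME; Y = 96.17%


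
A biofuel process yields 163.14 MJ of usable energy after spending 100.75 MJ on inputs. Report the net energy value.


NEV = E_out - E_in
= 163.14 - 100.75
= 62.3900 MJ

62.3900 MJ


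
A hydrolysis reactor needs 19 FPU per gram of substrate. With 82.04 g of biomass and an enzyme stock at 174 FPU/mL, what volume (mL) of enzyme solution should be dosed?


V = dosage * m_sub / activity
V = 19 * 82.04 / 174
V = 8.9584 mL

8.9584 mL


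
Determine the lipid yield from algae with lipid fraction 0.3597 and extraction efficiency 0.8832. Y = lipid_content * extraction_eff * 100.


Y = lipid_content * extraction_eff * 100
= 0.3597 * 0.8832 * 100
= 31.7687%

31.7687%


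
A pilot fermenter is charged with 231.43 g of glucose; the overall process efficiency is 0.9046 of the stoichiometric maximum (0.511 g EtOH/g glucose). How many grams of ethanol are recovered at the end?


Actual ethanol: m = 0.511 * 231.43 * 0.9046
m = 106.9787 g

106.9787 g


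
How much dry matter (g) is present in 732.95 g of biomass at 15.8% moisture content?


Wd = Ww * (1 - MC/100)
= 732.95 * (1 - 15.8/100)
= 617.1439 g

617.1439 g


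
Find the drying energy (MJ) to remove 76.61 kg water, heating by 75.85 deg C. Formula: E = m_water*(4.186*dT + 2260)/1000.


E = m_water * (4.186 * dT + 2260) / 1000
= 76.61 * (4.186 * 75.85 + 2260) / 1000
= 197.4629 MJ

197.4629 MJ


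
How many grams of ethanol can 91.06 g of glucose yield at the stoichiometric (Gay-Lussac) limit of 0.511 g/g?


Theoretical ethanol yield: m_EtOH = 0.511 * m_glucose
m_EtOH = 0.511 * 91.06 = 46.5317 g

46.5317 g


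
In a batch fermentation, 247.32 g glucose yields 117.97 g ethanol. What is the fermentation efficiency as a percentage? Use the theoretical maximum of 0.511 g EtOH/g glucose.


Fermentation efficiency = (actual / (0.511 * glucose)) * 100
= (117.97 / (0.511 * 247.32)) * 100
= 93.3451%

93.3451%


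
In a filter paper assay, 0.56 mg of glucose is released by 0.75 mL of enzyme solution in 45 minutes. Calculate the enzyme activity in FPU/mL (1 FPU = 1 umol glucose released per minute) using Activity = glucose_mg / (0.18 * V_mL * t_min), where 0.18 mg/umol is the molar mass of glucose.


Activity = glucose_mg / (0.18 mg/umol * V_mL * t_min)
= 0.56 / (0.18 * 0.75 * 45)
= 0.0922 FPU/mL

0.0922 FPU/mL


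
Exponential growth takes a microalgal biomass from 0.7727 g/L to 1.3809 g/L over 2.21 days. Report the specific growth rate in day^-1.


mu = ln(X2/X1) / dt
= ln(1.3809/0.7727) / 2.21
= 0.2627 per day

0.2627 per day


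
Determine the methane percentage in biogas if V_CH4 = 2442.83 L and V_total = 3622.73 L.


CH4% = V_CH4 / V_total * 100
= 2442.83 / 3622.73 * 100
= 67.4306%

67.4306%


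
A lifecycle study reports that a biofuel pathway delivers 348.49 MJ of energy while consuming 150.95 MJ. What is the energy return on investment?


EROI = E_out / E_in
= 348.49 / 150.95
= 2.3086

2.3086


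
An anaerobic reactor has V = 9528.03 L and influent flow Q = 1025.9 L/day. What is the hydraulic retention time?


HRT = V / Q
= 9528.03 / 1025.9
= 9.2875 days

9.2875 days


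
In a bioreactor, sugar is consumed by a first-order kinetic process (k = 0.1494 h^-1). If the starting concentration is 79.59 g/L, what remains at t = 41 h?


S = S0 * exp(-k * t)
S = 79.59 * exp(-0.1494 * 41)
S = 0.1740 g/L

0.1740 g/L


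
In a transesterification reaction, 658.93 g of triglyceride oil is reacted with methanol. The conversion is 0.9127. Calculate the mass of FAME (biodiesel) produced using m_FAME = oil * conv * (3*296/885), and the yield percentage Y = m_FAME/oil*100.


m_FAME = oil * conv * (3 * 296 / 885) = oil * conv * (888/885)
= 658.93 * 0.9127 * 888 / 885
= 603.4441 g
Y = m_FAME / oil * 100 = conv * (888/885) * 100
= 0.9127 * 888 / 885 * 100
= 91.58%

603.4441 g FAME; Y = 91.58%


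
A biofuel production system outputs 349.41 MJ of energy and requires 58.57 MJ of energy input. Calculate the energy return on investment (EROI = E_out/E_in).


EROI = E_out / E_in
= 349.41 / 58.57
= 5.9657

5.9657


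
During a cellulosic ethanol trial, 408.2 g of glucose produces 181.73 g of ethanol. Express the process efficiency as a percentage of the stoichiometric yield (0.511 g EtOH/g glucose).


Fermentation efficiency = (actual / (0.511 * glucose)) * 100
= (181.73 / (0.511 * 408.2)) * 100
= 87.1230%

87.1230%


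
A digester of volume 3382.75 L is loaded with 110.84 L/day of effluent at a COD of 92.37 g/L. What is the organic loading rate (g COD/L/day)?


OLR = Q * S / V
= 110.84 * 92.37 / 3382.75
= 3.0266 g/L/day

3.0266 g/L/day


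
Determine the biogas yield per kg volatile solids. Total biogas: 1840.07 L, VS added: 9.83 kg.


Y = V / VS
= 1840.07 / 9.83
= 187.1892 L/kg VS

187.1892 L/kg VS


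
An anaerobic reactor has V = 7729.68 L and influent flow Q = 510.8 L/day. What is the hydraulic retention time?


HRT = V / Q
= 7729.68 / 510.8
= 15.1325 days

15.1325 days


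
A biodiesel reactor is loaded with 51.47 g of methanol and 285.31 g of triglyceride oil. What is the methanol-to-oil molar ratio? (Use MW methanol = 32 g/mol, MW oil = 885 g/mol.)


Molar ratio = n_MeOH / n_oil = (MeOH/32) / (oil/885) = (MeOH * 885) / (32 * oil)
= (51.47 * 885) / (32 * 285.31)
= 4.9892

4.9892


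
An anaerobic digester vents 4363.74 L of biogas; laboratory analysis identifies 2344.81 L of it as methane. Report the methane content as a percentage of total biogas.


CH4% = V_CH4 / V_total * 100
= 2344.81 / 4363.74 * 100
= 53.7340%

53.7340%


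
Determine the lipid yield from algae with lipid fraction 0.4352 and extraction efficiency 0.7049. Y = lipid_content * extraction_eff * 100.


Y = lipid_content * extraction_eff * 100
= 0.4352 * 0.7049 * 100
= 30.6772%

30.6772%


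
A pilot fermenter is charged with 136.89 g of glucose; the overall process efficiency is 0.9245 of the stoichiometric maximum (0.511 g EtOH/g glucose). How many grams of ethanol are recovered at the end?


Actual ethanol: m = 0.511 * 136.89 * 0.9245
m = 64.6695 g

64.6695 g


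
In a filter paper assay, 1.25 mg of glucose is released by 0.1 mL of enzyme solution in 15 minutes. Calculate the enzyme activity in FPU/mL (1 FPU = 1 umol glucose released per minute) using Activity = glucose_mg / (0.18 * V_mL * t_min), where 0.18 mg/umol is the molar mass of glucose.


Activity = glucose_mg / (0.18 mg/umol * V_mL * t_min)
= 1.25 / (0.18 * 0.1 * 15)
= 4.6296 FPU/mL

4.6296 FPU/mL


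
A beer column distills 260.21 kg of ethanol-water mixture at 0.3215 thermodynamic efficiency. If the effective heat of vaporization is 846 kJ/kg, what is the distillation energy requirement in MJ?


E = m * 846 / (eta * 1000)
= 260.21 * 846 / (0.3215 * 1000)
= 684.7206 MJ

684.7206 MJ


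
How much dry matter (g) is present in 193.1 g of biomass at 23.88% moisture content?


Wd = Ww * (1 - MC/100)
= 193.1 * (1 - 23.88/100)
= 146.9877 g

146.9877 g


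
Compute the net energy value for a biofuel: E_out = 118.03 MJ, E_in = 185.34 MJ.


NEV = E_out - E_in
= 118.03 - 185.34
= -67.3100 MJ

-67.3100 MJ


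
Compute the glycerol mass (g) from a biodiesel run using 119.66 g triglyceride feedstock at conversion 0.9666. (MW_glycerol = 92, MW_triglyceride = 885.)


glycerol = oil * conv * (92/885)
= 119.66 * 0.9666 * 92 / 885
= 12.0238 g

12.0238 g


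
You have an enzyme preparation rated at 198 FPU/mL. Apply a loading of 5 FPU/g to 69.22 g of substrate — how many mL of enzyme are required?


V = dosage * m_sub / activity
V = 5 * 69.22 / 198
V = 1.7480 mL

1.7480 mL


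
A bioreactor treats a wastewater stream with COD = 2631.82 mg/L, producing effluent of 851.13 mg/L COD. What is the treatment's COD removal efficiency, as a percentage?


eta = (COD_in - COD_out) / COD_in * 100
= (2631.82 - 851.13) / 2631.82 * 100
= 67.6600%

67.6600%


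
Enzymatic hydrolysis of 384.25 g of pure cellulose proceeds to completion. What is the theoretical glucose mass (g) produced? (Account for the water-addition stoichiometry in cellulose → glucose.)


glucose = cellulose * 180/162
= 384.25 * 180/162
= 426.9444 g

426.9444 g


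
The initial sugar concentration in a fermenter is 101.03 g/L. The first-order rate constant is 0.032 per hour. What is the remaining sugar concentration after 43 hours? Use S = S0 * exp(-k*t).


S = S0 * exp(-k * t)
S = 101.03 * exp(-0.032 * 43)
S = 25.5189 g/L

25.5189 g/L


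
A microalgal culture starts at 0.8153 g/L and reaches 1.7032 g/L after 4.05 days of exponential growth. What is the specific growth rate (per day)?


mu = ln(X2/X1) / dt
= ln(1.7032/0.8153) / 4.05
= 0.1819 per day

0.1819 per day


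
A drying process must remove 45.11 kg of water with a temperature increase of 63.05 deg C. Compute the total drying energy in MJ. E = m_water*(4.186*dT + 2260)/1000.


E = m_water * (4.186 * dT + 2260) / 1000
= 45.11 * (4.186 * 63.05 + 2260) / 1000
= 113.8544 MJ

113.8544 MJ


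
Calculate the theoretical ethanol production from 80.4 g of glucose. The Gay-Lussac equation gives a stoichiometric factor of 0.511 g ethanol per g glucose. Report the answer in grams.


Theoretical ethanol yield: m_EtOH = 0.511 * m_glucose
m_EtOH = 0.511 * 80.4 = 41.0844 g

41.0844 g


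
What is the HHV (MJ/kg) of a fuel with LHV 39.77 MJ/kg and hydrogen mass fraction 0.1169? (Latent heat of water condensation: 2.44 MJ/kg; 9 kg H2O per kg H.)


HHV = LHV + H_frac * 9 * 2.44
= 39.77 + 0.1169 * 9 * 2.44
= 42.3371 MJ/kg

42.3371 MJ/kg


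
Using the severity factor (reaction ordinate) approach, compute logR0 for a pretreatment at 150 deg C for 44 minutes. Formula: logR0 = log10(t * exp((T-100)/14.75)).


logR0 = log10(t * exp((T - 100) / 14.75))
= log10(44 * exp((150 - 100) / 14.75))
= 3.1156

3.1156


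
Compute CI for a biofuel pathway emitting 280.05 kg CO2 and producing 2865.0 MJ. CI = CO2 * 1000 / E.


CI = CO2 * 1000 / E
= 280.05 * 1000 / 2865.0
= 97.7487 g CO2/MJ

97.7487 g CO2/MJ


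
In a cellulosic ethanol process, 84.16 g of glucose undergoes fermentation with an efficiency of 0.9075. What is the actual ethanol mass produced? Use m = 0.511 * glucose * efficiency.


Actual ethanol: m = 0.511 * 84.16 * 0.9075
m = 39.0277 g

39.0277 g


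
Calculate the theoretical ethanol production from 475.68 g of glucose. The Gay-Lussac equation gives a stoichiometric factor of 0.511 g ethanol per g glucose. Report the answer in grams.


Theoretical ethanol yield: m_EtOH = 0.511 * m_glucose
m_EtOH = 0.511 * 475.68 = 243.0725 g

243.0725 g


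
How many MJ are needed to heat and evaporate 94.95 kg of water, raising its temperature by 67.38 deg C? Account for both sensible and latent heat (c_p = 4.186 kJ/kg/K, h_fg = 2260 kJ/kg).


E = m_water * (4.186 * dT + 2260) / 1000
= 94.95 * (4.186 * 67.38 + 2260) / 1000
= 241.3679 MJ

241.3679 MJ


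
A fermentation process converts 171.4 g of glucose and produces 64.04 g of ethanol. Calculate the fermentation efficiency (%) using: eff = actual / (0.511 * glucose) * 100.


Fermentation efficiency = (actual / (0.511 * glucose)) * 100
= (64.04 / (0.511 * 171.4)) * 100
= 73.1172%

73.1172%


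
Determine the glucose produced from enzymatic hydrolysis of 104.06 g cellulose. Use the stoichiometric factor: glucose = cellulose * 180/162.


glucose = cellulose * 180/162
= 104.06 * 180/162
= 115.6222 g

115.6222 g


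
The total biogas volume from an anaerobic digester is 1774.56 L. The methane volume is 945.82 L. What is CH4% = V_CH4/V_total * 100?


CH4% = V_CH4 / V_total * 100
= 945.82 / 1774.56 * 100
= 53.2988%

53.2988%


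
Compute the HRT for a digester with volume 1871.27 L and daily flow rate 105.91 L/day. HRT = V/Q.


HRT = V / Q
= 1871.27 / 105.91
= 17.6685 days

17.6685 days


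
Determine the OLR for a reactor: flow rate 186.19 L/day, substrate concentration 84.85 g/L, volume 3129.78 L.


OLR = Q * S / V
= 186.19 * 84.85 / 3129.78
= 5.0477 g/L/day

5.0477 g/L/day


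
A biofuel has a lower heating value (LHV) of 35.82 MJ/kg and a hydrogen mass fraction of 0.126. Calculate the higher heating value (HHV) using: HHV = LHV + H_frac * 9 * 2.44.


HHV = LHV + H_frac * 9 * 2.44
= 35.82 + 0.126 * 9 * 2.44
= 38.5870 MJ/kg

38.5870 MJ/kg


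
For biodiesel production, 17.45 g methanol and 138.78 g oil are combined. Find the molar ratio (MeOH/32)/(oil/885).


Molar ratio = n_MeOH / n_oil = (MeOH/32) / (oil/885) = (MeOH * 885) / (32 * oil)
= (17.45 * 885) / (32 * 138.78)
= 3.4775

3.4775


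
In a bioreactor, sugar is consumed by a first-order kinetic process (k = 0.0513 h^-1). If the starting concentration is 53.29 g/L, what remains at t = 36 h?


S = S0 * exp(-k * t)
S = 53.29 * exp(-0.0513 * 36)
S = 8.4060 g/L

8.4060 g/L


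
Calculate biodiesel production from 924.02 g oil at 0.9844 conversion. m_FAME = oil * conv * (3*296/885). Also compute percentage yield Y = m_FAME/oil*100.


m_FAME = oil * conv * (3 * 296 / 885) = oil * conv * (888/885)
= 924.02 * 0.9844 * 888 / 885
= 912.6887 g
Y = m_FAME / oil * 100 = conv * (888/885) * 100
= 0.9844 * 888 / 885 * 100
= 98.77%

912.6887 g FAME; Y = 98.77%


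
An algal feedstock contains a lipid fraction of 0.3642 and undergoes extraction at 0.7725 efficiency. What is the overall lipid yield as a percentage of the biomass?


Y = lipid_content * extraction_eff * 100
= 0.3642 * 0.7725 * 100
= 28.1345%

28.1345%


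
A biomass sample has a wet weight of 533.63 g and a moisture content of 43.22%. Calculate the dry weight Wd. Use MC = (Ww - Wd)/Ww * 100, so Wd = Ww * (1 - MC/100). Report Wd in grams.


Wd = Ww * (1 - MC/100)
= 533.63 * (1 - 43.22/100)
= 302.9951 g

302.9951 g


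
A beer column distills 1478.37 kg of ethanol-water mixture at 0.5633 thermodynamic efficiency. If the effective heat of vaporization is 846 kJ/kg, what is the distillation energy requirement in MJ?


E = m * 846 / (eta * 1000)
= 1478.37 * 846 / (0.5633 * 1000)
= 2220.3107 MJ

2220.3107 MJ


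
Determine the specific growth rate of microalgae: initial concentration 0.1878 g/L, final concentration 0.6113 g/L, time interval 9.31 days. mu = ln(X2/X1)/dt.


mu = ln(X2/X1) / dt
= ln(0.6113/0.1878) / 9.31
= 0.1268 per day

0.1268 per day


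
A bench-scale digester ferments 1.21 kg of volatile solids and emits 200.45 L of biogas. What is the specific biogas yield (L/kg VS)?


Y = V / VS
= 200.45 / 1.21
= 165.6612 L/kg VS

165.6612 L/kg VS


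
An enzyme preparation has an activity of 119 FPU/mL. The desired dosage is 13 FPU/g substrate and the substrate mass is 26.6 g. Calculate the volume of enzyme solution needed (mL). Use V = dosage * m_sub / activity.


V = dosage * m_sub / activity
V = 13 * 26.6 / 119
V = 2.9059 mL

2.9059 mL


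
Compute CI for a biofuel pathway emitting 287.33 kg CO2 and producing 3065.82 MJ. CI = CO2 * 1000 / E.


CI = CO2 * 1000 / E
= 287.33 * 1000 / 3065.82
= 93.7204 g CO2/MJ

93.7204 g CO2/MJ


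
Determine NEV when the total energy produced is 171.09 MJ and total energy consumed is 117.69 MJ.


NEV = E_out - E_in
= 171.09 - 117.69
= 53.4000 MJ

53.4000 MJ


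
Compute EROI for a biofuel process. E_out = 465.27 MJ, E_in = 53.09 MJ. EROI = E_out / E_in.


EROI = E_out / E_in
= 465.27 / 53.09
= 8.7638

8.7638


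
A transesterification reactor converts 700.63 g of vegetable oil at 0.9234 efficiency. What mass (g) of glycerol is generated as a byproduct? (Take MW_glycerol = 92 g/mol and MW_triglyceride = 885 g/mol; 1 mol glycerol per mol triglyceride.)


glycerol = oil * conv * (92/885)
= 700.63 * 0.9234 * 92 / 885
= 67.2548 g

67.2548 g


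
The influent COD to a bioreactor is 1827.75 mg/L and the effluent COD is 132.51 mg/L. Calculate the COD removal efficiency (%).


eta = (COD_in - COD_out) / COD_in * 100
= (1827.75 - 132.51) / 1827.75 * 100
= 92.7501%

92.7501%


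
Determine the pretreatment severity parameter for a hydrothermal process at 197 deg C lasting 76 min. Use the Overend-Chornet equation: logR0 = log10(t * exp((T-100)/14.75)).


logR0 = log10(t * exp((T - 100) / 14.75))
= log10(76 * exp((197 - 100) / 14.75))
= 4.7369

4.7369


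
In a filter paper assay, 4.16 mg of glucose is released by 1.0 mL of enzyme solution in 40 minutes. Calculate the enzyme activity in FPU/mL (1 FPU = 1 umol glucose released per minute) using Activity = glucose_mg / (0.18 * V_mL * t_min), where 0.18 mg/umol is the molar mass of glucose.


Activity = glucose_mg / (0.18 mg/umol * V_mL * t_min)
= 4.16 / (0.18 * 1.0 * 40)
= 0.5778 FPU/mL

0.5778 FPU/mL


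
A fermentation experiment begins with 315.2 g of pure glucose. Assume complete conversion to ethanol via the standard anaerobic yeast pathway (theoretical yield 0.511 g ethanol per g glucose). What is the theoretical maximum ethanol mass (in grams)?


Theoretical ethanol yield: m_EtOH = 0.511 * m_glucose
m_EtOH = 0.511 * 315.2 = 161.0672 g

161.0672 g


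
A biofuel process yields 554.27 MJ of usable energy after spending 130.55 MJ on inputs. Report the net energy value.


NEV = E_out - E_in
= 554.27 - 130.55
= 423.7200 MJ

423.7200 MJ


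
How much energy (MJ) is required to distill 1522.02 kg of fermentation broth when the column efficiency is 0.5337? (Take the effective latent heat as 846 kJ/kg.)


E = m * 846 / (eta * 1000)
= 1522.02 * 846 / (0.5337 * 1000)
= 2412.6455 MJ

2412.6455 MJ


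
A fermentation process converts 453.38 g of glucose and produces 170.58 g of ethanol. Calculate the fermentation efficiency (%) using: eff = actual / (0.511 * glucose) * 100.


Fermentation efficiency = (actual / (0.511 * glucose)) * 100
= (170.58 / (0.511 * 453.38)) * 100
= 73.6283%

73.6283%


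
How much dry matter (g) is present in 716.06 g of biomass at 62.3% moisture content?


Wd = Ww * (1 - MC/100)
= 716.06 * (1 - 62.3/100)
= 269.9546 g

269.9546 g


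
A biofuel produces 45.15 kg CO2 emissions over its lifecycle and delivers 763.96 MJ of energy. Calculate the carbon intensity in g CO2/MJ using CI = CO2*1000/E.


CI = CO2 * 1000 / E
= 45.15 * 1000 / 763.96
= 59.1000 g CO2/MJ

59.1000 g CO2/MJ


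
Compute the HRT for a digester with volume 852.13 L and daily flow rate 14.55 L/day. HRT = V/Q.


HRT = V / Q
= 852.13 / 14.55
= 58.5656 days

58.5656 days


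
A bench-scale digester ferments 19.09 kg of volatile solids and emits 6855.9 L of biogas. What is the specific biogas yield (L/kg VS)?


Y = V / VS
= 6855.9 / 19.09
= 359.1357 L/kg VS

359.1357 L/kg VS


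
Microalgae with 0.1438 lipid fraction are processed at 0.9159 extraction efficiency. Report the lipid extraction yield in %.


Y = lipid_content * extraction_eff * 100
= 0.1438 * 0.9159 * 100
= 13.1706%

13.1706%


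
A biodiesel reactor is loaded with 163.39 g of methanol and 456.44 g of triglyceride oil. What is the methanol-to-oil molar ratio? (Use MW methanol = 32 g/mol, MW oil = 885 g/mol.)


Molar ratio = n_MeOH / n_oil = (MeOH/32) / (oil/885) = (MeOH * 885) / (32 * oil)
= (163.39 * 885) / (32 * 456.44)
= 9.9000

9.9000


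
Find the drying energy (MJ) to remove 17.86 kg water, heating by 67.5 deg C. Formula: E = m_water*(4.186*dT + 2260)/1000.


E = m_water * (4.186 * dT + 2260) / 1000
= 17.86 * (4.186 * 67.5 + 2260) / 1000
= 45.4100 MJ

45.4100 MJ


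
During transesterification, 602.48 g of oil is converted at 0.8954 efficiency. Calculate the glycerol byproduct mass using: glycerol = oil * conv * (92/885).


glycerol = oil * conv * (92/885)
= 602.48 * 0.8954 * 92 / 885
= 56.0795 g

56.0795 g


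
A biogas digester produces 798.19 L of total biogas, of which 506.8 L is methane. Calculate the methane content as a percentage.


CH4% = V_CH4 / V_total * 100
= 506.8 / 798.19 * 100
= 63.4937%

63.4937%


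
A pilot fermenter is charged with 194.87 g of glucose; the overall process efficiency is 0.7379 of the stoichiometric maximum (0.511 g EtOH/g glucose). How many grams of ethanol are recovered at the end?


Actual ethanol: m = 0.511 * 194.87 * 0.7379
m = 73.4790 g

73.4790 g


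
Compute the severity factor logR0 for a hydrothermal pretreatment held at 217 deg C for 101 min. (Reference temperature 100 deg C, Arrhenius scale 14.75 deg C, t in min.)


logR0 = log10(t * exp((T - 100) / 14.75))
= log10(101 * exp((217 - 100) / 14.75))
= 5.4492

5.4492


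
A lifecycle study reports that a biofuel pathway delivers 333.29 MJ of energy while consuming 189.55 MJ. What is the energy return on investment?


EROI = E_out / E_in
= 333.29 / 189.55
= 1.7583

1.7583


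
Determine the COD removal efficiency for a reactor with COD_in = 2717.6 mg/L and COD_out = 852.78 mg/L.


eta = (COD_in - COD_out) / COD_in * 100
= (2717.6 - 852.78) / 2717.6 * 100
= 68.6201%

68.6201%


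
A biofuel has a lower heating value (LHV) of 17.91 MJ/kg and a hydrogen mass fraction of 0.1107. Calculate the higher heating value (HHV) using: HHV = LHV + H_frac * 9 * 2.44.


HHV = LHV + H_frac * 9 * 2.44
= 17.91 + 0.1107 * 9 * 2.44
= 20.3410 MJ/kg

20.3410 MJ/kg


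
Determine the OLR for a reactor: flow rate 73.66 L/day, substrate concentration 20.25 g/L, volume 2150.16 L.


OLR = Q * S / V
= 73.66 * 20.25 / 2150.16
= 0.6937 g/L/day

0.6937 g/L/day


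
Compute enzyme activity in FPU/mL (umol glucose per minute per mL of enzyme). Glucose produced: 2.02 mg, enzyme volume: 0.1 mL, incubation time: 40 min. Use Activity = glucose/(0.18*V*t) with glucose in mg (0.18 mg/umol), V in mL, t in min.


Activity = glucose_mg / (0.18 mg/umol * V_mL * t_min)
= 2.02 / (0.18 * 0.1 * 40)
= 2.8056 FPU/mL

2.8056 FPU/mL


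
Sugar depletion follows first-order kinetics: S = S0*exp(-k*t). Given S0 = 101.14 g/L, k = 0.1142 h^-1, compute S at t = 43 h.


S = S0 * exp(-k * t)
S = 101.14 * exp(-0.1142 * 43)
S = 0.7452 g/L

0.7452 g/L


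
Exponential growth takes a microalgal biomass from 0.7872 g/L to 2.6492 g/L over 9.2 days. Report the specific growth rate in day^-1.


mu = ln(X2/X1) / dt
= ln(2.6492/0.7872) / 9.2
= 0.1319 per day

0.1319 per day


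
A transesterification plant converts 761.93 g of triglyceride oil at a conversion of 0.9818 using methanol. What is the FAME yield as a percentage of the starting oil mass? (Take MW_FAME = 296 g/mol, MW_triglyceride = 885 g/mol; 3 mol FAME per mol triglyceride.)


m_FAME = oil * conv * (3 * 296 / 885) = oil * conv * (888/885)
= 761.93 * 0.9818 * 888 / 885
= 750.5987 g
Y = m_FAME / oil * 100 = conv * (888/885) * 100
= 0.9818 * 888 / 885 * 100
= 98.51%

98.51%


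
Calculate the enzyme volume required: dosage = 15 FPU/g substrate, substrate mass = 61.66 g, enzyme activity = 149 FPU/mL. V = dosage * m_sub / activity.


V = dosage * m_sub / activity
V = 15 * 61.66 / 149
V = 6.2074 mL

6.2074 mL


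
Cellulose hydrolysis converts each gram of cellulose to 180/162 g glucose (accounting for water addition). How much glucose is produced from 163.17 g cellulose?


glucose = cellulose * 180/162
= 163.17 * 180/162
= 181.3000 g

181.3000 g


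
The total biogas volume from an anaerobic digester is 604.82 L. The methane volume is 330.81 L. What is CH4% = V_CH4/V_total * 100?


CH4% = V_CH4 / V_total * 100
= 330.81 / 604.82 * 100
= 54.6956%

54.6956%


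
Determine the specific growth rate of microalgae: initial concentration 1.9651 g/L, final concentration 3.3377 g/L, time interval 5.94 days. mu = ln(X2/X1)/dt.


mu = ln(X2/X1) / dt
= ln(3.3377/1.9651) / 5.94
= 0.0892 per day

0.0892 per day


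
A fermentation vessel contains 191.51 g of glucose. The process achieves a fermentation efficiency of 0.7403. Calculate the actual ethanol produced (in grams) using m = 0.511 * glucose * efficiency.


Actual ethanol: m = 0.511 * 191.51 * 0.7403
m = 72.4469 g

72.4469 g


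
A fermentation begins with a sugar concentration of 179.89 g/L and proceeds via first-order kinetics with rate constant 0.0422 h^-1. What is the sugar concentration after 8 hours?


S = S0 * exp(-k * t)
S = 179.89 * exp(-0.0422 * 8)
S = 128.3480 g/L

128.3480 g/L


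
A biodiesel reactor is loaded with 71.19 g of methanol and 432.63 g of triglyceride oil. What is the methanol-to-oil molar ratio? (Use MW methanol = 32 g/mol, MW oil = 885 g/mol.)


Molar ratio = n_MeOH / n_oil = (MeOH/32) / (oil/885) = (MeOH * 885) / (32 * oil)
= (71.19 * 885) / (32 * 432.63)
= 4.5509

4.5509


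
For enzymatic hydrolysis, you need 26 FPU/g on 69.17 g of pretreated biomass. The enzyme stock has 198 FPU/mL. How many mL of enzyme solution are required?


V = dosage * m_sub / activity
V = 26 * 69.17 / 198
V = 9.0829 mL

9.0829 mL


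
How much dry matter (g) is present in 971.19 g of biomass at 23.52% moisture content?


Wd = Ww * (1 - MC/100)
= 971.19 * (1 - 23.52/100)
= 742.7661 g

742.7661 g


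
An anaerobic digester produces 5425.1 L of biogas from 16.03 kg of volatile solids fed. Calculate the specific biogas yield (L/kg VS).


Y = V / VS
= 5425.1 / 16.03
= 338.4342 L/kg VS

338.4342 L/kg VS


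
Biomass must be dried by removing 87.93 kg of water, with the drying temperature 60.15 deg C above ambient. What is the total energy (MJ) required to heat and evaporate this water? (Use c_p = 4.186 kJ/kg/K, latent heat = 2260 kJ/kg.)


E = m_water * (4.186 * dT + 2260) / 1000
= 87.93 * (4.186 * 60.15 + 2260) / 1000
= 220.8615 MJ

220.8615 MJ


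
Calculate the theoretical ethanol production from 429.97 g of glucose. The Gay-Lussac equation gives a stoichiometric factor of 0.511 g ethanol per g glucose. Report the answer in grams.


Theoretical ethanol yield: m_EtOH = 0.511 * m_glucose
m_EtOH = 0.511 * 429.97 = 219.7147 g

219.7147 g


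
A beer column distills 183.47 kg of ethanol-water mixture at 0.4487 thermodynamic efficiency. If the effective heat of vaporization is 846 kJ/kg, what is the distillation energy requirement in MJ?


E = m * 846 / (eta * 1000)
= 183.47 * 846 / (0.4487 * 1000)
= 345.9229 MJ

345.9229 MJ


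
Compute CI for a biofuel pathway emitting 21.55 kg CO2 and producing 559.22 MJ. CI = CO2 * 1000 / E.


CI = CO2 * 1000 / E
= 21.55 * 1000 / 559.22
= 38.5358 g CO2/MJ

38.5358 g CO2/MJ


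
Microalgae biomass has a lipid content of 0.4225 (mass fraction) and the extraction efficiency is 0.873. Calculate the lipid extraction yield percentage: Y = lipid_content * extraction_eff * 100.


Y = lipid_content * extraction_eff * 100
= 0.4225 * 0.873 * 100
= 36.8842%

36.8842%


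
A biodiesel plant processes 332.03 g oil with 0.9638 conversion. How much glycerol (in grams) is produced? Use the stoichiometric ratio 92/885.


glycerol = oil * conv * (92/885)
= 332.03 * 0.9638 * 92 / 885
= 33.2666 g

33.2666 g


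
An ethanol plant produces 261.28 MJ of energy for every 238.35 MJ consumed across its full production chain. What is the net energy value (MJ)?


NEV = E_out - E_in
= 261.28 - 238.35
= 22.9300 MJ

22.9300 MJ


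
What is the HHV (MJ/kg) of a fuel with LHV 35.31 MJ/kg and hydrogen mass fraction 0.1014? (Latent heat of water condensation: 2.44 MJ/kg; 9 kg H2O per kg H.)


HHV = LHV + H_frac * 9 * 2.44
= 35.31 + 0.1014 * 9 * 2.44
= 37.5367 MJ/kg

37.5367 MJ/kg


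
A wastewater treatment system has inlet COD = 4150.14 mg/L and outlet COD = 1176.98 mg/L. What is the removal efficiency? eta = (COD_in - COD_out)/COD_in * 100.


eta = (COD_in - COD_out) / COD_in * 100
= (4150.14 - 1176.98) / 4150.14 * 100
= 71.6400%

71.6400%


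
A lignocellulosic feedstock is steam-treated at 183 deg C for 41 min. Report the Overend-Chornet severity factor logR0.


logR0 = log10(t * exp((T - 100) / 14.75))
= log10(41 * exp((183 - 100) / 14.75))
= 4.0566

4.0566


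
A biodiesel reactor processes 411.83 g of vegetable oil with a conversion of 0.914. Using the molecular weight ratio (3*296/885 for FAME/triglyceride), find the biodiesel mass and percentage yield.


m_FAME = oil * conv * (3 * 296 / 885) = oil * conv * (888/885)
= 411.83 * 0.914 * 888 / 885
= 377.6886 g
Y = m_FAME / oil * 100 = conv * (888/885) * 100
= 0.914 * 888 / 885 * 100
= 91.71%

377.6886 g FAME; Y = 91.71%


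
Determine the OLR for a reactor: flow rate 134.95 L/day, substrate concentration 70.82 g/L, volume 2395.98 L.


OLR = Q * S / V
= 134.95 * 70.82 / 2395.98
= 3.9888 g/L/day

3.9888 g/L/day


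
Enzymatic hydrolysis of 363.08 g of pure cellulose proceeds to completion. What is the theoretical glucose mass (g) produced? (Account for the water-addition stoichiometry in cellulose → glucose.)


glucose = cellulose * 180/162
= 363.08 * 180/162
= 403.4222 g

403.4222 g


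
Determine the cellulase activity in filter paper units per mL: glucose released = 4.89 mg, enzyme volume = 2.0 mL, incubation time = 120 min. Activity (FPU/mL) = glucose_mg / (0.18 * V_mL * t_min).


Activity = glucose_mg / (0.18 mg/umol * V_mL * t_min)
= 4.89 / (0.18 * 2.0 * 120)
= 0.1132 FPU/mL

0.1132 FPU/mL


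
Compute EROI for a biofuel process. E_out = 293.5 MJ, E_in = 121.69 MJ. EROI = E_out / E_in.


EROI = E_out / E_in
= 293.5 / 121.69
= 2.4119

2.4119


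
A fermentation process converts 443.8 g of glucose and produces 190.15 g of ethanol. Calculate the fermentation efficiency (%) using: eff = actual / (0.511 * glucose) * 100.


Fermentation efficiency = (actual / (0.511 * glucose)) * 100
= (190.15 / (0.511 * 443.8)) * 100
= 83.8471%

83.8471%


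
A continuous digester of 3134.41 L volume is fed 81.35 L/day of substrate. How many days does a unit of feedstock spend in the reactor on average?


HRT = V / Q
= 3134.41 / 81.35
= 38.5299 days

38.5299 days


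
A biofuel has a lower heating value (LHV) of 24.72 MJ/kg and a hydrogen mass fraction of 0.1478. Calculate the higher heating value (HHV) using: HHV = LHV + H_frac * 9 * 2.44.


HHV = LHV + H_frac * 9 * 2.44
= 24.72 + 0.1478 * 9 * 2.44
= 27.9657 MJ/kg

27.9657 MJ/kg


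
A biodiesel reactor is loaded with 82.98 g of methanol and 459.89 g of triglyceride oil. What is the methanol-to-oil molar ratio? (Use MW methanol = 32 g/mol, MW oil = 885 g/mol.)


Molar ratio = n_MeOH / n_oil = (MeOH/32) / (oil/885) = (MeOH * 885) / (32 * oil)
= (82.98 * 885) / (32 * 459.89)
= 4.9901

4.9901


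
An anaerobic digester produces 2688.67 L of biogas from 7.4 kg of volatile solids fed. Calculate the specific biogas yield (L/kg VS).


Y = V / VS
= 2688.67 / 7.4
= 363.3338 L/kg VS

363.3338 L/kg VS


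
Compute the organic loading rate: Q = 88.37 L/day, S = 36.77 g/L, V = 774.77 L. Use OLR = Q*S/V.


OLR = Q * S / V
= 88.37 * 36.77 / 774.77
= 4.1940 g/L/day

4.1940 g/L/day


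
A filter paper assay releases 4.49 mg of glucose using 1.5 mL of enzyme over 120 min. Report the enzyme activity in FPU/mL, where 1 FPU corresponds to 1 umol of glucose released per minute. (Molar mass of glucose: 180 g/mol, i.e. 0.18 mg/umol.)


Activity = glucose_mg / (0.18 mg/umol * V_mL * t_min)
= 4.49 / (0.18 * 1.5 * 120)
= 0.1386 FPU/mL

0.1386 FPU/mL
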